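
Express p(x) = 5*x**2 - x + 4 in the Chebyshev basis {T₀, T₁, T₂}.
(13/2)T₀ - T₁ + (5/2)T₂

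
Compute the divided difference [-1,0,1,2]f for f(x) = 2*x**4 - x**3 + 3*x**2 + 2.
3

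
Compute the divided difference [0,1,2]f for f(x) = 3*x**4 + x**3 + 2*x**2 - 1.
26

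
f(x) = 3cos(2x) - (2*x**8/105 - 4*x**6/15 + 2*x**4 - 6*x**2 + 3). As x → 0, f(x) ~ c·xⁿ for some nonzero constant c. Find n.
10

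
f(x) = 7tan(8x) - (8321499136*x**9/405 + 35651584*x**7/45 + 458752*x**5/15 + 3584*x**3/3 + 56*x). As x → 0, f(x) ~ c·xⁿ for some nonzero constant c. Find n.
11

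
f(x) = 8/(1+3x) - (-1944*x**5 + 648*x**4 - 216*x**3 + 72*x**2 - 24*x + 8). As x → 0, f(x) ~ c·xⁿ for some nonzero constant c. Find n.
6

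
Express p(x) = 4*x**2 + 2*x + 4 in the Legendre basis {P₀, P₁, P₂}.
(16/3)P₀ + (2)P₁ + (8/3)P₂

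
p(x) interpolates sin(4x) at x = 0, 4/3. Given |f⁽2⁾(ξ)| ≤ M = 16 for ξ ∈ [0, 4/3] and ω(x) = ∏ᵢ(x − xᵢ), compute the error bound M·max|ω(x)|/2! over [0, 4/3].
32/9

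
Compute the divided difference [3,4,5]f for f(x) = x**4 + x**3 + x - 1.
109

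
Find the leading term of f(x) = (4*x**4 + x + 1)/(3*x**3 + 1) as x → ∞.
4*x/3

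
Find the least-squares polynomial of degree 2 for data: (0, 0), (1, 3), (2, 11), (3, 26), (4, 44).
-4/35 + (37/70)x + (37/14)x²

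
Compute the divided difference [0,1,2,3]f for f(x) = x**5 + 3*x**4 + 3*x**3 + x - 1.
46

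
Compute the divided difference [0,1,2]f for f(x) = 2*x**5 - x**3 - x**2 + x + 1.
26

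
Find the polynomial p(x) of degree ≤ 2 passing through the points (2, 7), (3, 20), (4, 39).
3*x**2 - 2*x - 1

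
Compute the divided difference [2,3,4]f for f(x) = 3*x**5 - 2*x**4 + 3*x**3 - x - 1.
772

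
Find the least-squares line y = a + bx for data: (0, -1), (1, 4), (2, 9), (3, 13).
a = -4/5, b = 47/10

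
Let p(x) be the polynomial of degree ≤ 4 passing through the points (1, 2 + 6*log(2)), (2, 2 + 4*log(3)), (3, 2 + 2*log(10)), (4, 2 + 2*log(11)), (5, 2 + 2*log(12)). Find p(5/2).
2 + log(30*11**(11/16)*2**(17/64)*3**(59/64)*5**(13/32)/11)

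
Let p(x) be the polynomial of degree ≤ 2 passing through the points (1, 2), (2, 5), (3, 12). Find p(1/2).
2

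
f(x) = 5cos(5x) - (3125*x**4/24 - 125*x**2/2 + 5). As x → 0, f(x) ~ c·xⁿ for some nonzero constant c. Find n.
6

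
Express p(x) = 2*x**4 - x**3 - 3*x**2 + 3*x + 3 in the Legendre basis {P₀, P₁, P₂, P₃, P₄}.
(12/5)P₀ + (12/5)P₁ + (-6/7)P₂ + (-2/5)P₃ + (16/35)P₄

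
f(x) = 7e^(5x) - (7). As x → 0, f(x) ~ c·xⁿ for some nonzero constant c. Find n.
1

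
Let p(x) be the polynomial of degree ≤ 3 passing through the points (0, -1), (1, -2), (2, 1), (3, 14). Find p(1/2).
-13/8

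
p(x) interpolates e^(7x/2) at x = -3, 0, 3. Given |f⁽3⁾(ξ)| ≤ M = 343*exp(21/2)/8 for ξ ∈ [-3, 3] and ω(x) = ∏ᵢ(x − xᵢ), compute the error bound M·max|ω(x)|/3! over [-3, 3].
343*sqrt(3)*exp(21/2)/8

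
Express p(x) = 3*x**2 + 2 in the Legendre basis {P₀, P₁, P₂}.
(3)P₀ + (2)P₂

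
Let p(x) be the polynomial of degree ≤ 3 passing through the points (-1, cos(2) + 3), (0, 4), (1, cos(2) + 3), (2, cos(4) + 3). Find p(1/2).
cos(2)/2 - cos(4)/16 + 57/16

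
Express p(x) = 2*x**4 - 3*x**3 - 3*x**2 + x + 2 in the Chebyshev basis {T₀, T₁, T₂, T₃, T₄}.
(5/4)T₀ + (-5/4)T₁ + (-1/2)T₂ + (-3/4)T₃ + (1/4)T₄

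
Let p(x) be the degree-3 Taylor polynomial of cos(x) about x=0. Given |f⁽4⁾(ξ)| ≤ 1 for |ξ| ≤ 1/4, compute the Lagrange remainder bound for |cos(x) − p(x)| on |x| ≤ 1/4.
1/6144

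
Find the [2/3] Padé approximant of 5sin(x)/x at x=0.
(5 - 7*x**2/12)/(x**2/20 + 1)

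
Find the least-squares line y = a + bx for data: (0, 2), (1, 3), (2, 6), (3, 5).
a = 11/5, b = 6/5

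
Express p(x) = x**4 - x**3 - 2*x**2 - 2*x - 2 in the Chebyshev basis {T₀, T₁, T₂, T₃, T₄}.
(-21/8)T₀ + (-11/4)T₁ + (-1/2)T₂ + (-1/4)T₃ + (1/8)T₄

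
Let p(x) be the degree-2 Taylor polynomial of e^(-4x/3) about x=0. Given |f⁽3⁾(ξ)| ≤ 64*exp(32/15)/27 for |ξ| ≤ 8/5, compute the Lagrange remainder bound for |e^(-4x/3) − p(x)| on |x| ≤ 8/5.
16384*exp(32/15)/10125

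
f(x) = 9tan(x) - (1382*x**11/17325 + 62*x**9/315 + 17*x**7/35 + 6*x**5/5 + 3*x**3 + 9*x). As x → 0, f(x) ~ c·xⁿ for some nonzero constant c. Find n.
13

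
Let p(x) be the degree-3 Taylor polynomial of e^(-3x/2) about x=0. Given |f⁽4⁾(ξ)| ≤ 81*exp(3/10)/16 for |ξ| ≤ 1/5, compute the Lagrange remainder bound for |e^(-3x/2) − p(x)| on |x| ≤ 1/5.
27*exp(3/10)/80000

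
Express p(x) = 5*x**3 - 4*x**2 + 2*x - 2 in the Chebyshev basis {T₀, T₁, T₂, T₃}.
(-4)T₀ + (23/4)T₁ + (-2)T₂ + (5/4)T₃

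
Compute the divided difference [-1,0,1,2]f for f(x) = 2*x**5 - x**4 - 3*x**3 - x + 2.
5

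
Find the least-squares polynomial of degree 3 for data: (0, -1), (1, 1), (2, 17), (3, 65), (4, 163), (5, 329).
-1 + x + (-2)x² + (3)x³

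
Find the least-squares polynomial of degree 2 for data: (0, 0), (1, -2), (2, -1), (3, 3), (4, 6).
-12/35 + (-141/70)x + (13/14)x²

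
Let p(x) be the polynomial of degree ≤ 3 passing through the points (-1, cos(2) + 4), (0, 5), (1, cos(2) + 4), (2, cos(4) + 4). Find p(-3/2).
7*cos(2)/2 - 5*cos(4)/16 + 29/16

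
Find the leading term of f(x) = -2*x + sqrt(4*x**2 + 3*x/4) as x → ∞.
3/16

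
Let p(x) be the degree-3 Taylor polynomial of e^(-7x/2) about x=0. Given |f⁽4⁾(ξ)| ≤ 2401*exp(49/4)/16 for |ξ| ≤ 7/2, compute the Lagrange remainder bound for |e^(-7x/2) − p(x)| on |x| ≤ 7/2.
5764801*exp(49/4)/6144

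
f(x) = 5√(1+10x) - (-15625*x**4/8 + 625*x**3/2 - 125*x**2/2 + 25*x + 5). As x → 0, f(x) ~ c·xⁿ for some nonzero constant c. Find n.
5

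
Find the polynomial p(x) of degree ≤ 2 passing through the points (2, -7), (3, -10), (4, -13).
-3*x - 1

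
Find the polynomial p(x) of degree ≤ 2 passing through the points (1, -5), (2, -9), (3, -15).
-x**2 - x - 3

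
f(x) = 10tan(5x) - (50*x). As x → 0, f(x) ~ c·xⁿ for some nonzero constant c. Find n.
3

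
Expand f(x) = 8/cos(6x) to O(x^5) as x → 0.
8 + 144*x**2 + 2160*x**4 + O(x**5)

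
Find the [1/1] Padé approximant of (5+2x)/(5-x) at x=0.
(2*x/5 + 1)/(1 - x/5)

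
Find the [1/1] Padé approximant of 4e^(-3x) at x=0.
(4 - 6*x)/(3*x/2 + 1)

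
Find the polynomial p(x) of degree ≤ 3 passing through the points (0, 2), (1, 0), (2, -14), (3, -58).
-3*x**3 + 3*x**2 - 2*x + 2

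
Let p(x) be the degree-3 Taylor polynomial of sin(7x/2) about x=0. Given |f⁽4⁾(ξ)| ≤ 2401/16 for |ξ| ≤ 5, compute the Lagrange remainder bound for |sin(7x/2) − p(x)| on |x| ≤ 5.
1500625/384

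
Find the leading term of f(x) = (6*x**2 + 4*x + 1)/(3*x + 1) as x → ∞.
2*x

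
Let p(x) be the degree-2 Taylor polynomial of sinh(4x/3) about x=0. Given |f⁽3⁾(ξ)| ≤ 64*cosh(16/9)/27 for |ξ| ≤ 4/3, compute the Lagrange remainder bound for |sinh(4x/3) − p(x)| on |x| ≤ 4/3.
2048*cosh(16/9)/2187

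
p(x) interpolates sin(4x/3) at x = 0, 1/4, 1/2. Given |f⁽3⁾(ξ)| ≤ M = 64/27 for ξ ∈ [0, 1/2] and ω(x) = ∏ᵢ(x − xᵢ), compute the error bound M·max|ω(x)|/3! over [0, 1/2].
sqrt(3)/729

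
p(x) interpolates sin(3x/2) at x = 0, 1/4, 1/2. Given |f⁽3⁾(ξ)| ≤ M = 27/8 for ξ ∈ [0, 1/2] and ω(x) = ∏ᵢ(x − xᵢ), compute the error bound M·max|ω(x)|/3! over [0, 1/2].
sqrt(3)/512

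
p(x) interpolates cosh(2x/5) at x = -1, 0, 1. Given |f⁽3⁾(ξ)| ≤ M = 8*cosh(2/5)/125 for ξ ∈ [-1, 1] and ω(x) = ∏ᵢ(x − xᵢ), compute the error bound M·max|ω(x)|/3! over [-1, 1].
8*sqrt(3)*cosh(2/5)/3375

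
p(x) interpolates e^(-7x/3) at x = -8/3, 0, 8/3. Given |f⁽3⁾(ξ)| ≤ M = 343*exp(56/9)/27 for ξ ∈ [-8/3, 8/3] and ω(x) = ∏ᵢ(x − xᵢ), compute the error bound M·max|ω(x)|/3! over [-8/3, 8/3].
175616*sqrt(3)*exp(56/9)/19683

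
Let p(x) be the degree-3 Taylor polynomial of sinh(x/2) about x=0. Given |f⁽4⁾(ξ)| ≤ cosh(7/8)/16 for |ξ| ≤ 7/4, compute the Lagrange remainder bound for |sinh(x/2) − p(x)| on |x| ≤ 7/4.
2401*cosh(7/8)/98304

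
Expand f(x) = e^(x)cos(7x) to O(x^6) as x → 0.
1 + x - 24*x**2 - 73*x**3/3 + 527*x**4/6 + 2879*x**5/30 + O(x**6)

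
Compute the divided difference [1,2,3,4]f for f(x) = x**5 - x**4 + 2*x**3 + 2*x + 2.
57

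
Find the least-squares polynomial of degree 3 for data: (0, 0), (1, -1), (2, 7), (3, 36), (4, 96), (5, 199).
1/63 + (-389/189)x + (-8/9)x² + (50/27)x³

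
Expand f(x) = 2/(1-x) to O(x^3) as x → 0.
2 + 2*x + 2*x**2 + O(x**3)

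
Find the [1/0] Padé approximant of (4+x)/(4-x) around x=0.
x/2 + 1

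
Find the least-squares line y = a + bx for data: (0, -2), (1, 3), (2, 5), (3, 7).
a = -11/10, b = 29/10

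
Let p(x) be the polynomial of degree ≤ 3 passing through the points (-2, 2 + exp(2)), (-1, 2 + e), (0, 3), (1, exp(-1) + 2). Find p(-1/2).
(-1 + e*(-exp(2) + 9*e + 41))*exp(-1)/16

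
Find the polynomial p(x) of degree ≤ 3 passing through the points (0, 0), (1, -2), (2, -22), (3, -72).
-2*x**3 - 3*x**2 + 3*x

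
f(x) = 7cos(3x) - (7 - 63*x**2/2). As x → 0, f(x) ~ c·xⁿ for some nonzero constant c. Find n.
4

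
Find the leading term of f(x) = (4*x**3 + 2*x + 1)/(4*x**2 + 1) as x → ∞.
x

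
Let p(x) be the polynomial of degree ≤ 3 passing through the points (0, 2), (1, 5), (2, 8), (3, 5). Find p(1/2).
25/8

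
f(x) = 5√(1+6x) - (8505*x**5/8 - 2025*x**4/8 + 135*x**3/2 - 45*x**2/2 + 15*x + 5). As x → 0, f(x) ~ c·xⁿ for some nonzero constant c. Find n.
6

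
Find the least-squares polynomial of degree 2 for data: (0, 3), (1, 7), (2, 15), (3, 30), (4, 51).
114/35 + (13/70)x + (41/14)x²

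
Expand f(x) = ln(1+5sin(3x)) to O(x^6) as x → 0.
15*x - 225*x**2/2 + 2205*x**3/2 - 49275*x**4/4 + 1174581*x**5/8 + O(x**6)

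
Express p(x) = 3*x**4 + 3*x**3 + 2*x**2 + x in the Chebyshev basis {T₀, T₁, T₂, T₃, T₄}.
(17/8)T₀ + (13/4)T₁ + (5/2)T₂ + (3/4)T₃ + (3/8)T₄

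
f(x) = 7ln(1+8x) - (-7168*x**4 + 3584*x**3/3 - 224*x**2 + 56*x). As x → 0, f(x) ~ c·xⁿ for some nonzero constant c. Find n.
5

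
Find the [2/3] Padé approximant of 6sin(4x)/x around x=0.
(24 - 224*x**2/5)/(4*x**2/5 + 1)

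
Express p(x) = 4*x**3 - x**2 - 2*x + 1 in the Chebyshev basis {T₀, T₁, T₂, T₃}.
(1/2)T₀ + T₁ + (-1/2)T₂ + T₃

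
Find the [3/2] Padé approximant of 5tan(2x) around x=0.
(-8*x**3/3 + 10*x)/(1 - 8*x**2/5)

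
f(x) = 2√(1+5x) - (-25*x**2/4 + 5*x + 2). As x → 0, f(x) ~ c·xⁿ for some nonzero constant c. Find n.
3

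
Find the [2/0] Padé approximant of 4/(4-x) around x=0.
x**2/16 + x/4 + 1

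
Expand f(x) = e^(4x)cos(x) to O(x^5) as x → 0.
1 + 4*x + 15*x**2/2 + 26*x**3/3 + 161*x**4/24 + O(x**5)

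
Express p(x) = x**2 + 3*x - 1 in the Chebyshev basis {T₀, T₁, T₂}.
(-1/2)T₀ + (3)T₁ + (1/2)T₂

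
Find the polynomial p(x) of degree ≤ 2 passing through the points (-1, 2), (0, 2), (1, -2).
-2*x**2 - 2*x + 2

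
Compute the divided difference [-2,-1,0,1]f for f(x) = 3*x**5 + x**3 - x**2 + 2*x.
16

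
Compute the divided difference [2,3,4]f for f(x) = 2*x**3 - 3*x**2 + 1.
15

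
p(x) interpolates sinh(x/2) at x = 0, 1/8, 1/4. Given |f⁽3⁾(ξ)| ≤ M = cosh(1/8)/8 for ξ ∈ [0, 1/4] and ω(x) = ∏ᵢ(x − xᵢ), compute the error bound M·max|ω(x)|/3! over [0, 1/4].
sqrt(3)*cosh(1/8)/110592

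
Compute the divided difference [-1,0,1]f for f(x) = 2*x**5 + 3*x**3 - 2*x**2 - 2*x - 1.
-2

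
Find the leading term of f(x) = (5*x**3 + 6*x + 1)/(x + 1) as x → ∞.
5*x**2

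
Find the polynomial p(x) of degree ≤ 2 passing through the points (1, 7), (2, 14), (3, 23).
x**2 + 4*x + 2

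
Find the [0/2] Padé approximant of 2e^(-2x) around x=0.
2/(2*x**2 + 2*x + 1)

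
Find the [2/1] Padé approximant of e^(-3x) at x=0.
(3*x**2/2 - 2*x + 1)/(x + 1)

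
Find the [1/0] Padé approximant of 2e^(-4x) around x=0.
2 - 8*x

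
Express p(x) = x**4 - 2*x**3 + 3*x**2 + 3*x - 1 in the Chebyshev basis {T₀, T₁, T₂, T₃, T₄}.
(7/8)T₀ + (3/2)T₁ + (2)T₂ + (-1/2)T₃ + (1/8)T₄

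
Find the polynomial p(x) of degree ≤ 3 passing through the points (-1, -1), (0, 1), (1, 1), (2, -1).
-x**2 + x + 1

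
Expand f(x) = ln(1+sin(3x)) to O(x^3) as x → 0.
3*x - 9*x**2/2 + O(x**3)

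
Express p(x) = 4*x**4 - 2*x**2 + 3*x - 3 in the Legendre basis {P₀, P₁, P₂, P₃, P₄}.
(-43/15)P₀ + (3)P₁ + (20/21)P₂ + (32/35)P₄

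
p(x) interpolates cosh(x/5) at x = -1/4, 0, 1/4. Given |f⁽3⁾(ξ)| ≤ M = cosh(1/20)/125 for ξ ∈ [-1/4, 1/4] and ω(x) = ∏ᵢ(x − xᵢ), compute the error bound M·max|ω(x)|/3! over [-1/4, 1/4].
sqrt(3)*cosh(1/20)/216000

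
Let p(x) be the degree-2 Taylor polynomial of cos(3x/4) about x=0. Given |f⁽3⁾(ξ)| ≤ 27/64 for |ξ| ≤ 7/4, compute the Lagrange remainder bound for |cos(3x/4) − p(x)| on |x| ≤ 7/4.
3087/8192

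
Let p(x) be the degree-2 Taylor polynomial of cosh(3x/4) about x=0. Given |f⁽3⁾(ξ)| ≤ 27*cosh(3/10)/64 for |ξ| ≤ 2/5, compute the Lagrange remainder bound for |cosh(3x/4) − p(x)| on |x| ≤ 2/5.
9*cosh(3/10)/2000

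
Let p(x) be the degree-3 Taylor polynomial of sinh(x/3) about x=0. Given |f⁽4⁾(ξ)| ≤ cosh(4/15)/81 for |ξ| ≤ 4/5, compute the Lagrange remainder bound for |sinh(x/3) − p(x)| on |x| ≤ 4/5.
32*cosh(4/15)/151875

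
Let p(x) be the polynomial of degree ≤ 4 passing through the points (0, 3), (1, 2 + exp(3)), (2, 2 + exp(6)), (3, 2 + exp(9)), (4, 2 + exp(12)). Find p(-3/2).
-385*exp(9)/32 - 693*exp(3)/32 + 1411/128 + 1485*exp(6)/64 + 315*exp(12)/128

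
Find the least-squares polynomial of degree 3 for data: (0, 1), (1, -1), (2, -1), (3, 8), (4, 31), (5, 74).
22/21 + (-14/9)x + (-137/84)x² + (35/36)x³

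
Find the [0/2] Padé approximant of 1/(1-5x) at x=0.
1/(1 - 5*x)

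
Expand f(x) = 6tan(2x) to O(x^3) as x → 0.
12*x + O(x**3)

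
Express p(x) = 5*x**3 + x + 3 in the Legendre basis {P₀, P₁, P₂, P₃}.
(3)P₀ + (4)P₁ + (2)P₃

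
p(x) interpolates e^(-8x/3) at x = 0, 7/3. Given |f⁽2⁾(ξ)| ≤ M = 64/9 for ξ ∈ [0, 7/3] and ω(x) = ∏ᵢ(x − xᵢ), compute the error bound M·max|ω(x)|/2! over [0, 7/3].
392/81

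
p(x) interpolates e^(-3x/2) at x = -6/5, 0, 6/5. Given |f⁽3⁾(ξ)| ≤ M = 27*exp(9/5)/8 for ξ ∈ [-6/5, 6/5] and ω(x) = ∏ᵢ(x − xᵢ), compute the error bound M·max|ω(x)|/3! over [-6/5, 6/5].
27*sqrt(3)*exp(9/5)/125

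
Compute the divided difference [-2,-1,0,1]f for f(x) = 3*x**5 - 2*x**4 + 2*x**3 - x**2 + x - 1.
21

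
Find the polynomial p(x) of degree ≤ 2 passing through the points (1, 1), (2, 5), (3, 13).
2*x**2 - 2*x + 1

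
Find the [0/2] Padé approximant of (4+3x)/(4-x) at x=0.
1/(3*x**2/4 - x + 1)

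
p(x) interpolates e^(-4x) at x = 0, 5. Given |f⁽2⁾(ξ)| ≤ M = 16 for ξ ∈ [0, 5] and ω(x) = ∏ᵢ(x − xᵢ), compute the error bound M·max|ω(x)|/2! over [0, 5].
50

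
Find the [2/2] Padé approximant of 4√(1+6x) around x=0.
(45*x**2 + 30*x + 4)/(9*x**2/4 + 9*x/2 + 1)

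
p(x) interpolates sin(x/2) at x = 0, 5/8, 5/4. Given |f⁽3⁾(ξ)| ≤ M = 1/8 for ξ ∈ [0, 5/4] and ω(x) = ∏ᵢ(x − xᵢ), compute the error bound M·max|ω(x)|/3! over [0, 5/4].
125*sqrt(3)/110592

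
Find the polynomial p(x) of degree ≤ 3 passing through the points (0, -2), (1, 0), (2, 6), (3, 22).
x**3 - x**2 + 2*x - 2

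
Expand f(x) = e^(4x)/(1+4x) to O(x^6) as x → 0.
1 + 8*x**2 - 64*x**3/3 + 96*x**4 - 5632*x**5/15 + O(x**6)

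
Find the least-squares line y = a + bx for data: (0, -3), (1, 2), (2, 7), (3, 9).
a = -12/5, b = 41/10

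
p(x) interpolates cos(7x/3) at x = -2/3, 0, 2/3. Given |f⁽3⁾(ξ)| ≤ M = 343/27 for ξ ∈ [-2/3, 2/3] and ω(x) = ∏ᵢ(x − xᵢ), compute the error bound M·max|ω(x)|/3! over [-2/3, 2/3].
2744*sqrt(3)/19683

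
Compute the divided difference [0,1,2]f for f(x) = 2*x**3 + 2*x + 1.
6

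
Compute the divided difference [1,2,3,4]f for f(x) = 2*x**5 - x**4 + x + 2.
120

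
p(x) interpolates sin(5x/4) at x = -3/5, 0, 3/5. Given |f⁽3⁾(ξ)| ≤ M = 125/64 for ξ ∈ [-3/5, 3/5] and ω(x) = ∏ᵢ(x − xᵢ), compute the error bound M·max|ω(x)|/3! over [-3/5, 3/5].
sqrt(3)/64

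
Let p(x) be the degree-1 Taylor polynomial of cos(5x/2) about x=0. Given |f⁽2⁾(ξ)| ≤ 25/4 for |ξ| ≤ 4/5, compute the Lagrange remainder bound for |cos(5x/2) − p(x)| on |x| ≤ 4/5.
2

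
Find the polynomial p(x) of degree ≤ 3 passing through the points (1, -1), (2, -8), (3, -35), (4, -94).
-2*x**3 + 2*x**2 + x - 2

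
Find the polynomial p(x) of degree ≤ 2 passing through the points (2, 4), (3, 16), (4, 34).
3*x**2 - 3*x - 2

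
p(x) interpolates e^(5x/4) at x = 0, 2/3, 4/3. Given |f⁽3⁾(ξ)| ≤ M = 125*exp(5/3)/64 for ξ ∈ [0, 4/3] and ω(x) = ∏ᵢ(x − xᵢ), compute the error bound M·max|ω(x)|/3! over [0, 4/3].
125*sqrt(3)*exp(5/3)/5832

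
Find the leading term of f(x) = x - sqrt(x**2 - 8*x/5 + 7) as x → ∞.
4/5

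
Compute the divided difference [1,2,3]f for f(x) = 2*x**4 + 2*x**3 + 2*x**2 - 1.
64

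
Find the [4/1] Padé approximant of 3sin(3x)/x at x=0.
243*x**4/40 - 27*x**2/2 + 9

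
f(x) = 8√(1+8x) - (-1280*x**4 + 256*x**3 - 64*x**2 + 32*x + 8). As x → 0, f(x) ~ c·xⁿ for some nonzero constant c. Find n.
5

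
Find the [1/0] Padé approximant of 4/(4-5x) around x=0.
5*x/4 + 1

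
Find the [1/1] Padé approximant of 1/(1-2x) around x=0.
1/(1 - 2*x)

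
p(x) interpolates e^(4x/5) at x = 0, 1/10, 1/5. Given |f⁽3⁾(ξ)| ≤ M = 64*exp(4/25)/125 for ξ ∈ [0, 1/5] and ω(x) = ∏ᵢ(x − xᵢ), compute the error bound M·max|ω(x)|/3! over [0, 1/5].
8*sqrt(3)*exp(4/25)/421875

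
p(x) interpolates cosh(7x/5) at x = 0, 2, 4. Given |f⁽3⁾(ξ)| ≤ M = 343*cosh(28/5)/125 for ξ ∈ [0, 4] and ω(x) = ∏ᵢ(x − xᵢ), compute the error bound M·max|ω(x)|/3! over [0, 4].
2744*sqrt(3)*cosh(28/5)/3375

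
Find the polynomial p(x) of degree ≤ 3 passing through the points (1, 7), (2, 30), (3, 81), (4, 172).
2*x**3 + 2*x**2 + 3*x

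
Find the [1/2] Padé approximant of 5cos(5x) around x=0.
5/(25*x**2/2 + 1)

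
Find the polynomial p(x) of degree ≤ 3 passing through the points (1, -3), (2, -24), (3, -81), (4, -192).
-3*x**3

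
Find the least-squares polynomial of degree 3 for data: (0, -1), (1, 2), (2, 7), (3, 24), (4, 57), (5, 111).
-50/63 + (379/189)x + (-221/252)x² + (107/108)x³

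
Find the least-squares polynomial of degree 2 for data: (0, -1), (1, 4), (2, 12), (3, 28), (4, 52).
-3/7 + (-1/7)x + (23/7)x²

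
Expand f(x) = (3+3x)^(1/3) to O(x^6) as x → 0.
3**(1/3) + 3**(1/3)*x/3 - 3**(1/3)*x**2/9 + 5*3**(1/3)*x**3/81 - 10*3**(1/3)*x**4/243 + 22*3**(1/3)*x**5/729 + O(x**6)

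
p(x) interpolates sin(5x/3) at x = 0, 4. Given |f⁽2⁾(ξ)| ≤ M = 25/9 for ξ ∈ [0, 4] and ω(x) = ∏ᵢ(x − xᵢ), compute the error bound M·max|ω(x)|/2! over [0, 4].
50/9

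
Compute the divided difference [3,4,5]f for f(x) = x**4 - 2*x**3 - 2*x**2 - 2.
71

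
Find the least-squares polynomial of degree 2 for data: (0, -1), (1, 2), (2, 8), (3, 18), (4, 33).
-4/5 + (2/5)x + (2)x²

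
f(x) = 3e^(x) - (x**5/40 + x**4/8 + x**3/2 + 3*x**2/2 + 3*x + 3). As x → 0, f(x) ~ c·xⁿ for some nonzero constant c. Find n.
6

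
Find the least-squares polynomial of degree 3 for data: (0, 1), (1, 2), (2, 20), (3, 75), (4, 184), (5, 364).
47/42 + (-671/252)x + (4/21)x² + (107/36)x³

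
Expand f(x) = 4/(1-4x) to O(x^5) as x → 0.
4 + 16*x + 64*x**2 + 256*x**3 + 1024*x**4 + O(x**5)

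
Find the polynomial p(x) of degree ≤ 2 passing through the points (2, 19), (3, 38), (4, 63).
3*x**2 + 4*x - 1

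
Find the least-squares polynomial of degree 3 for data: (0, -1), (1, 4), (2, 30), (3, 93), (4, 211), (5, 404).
-8/7 + (12/7)x + (6/7)x² + (3)x³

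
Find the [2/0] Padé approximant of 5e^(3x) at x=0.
45*x**2/2 + 15*x + 5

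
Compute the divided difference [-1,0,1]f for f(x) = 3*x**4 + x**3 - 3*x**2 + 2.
0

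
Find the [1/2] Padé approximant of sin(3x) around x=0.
3*x/(3*x**2/2 + 1)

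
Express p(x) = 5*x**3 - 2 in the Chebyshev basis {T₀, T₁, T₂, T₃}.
(-2)T₀ + (15/4)T₁ + (5/4)T₃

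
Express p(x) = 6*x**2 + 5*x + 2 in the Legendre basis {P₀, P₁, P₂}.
(4)P₀ + (5)P₁ + (4)P₂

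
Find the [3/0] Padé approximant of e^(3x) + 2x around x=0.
9*x**3/2 + 9*x**2/2 + 5*x + 1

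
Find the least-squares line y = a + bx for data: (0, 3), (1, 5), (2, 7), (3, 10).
a = 14/5, b = 23/10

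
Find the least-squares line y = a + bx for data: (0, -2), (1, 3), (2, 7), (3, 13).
a = -21/10, b = 49/10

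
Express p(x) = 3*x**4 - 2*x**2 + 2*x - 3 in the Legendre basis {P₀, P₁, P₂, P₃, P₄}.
(-46/15)P₀ + (2)P₁ + (8/21)P₂ + (24/35)P₄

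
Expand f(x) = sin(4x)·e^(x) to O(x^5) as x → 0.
4*x + 4*x**2 - 26*x**3/3 - 10*x**4 + O(x**5)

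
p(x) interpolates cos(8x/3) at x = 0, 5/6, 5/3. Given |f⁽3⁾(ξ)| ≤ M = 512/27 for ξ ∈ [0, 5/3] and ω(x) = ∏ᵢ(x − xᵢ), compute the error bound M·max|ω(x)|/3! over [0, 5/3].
8000*sqrt(3)/19683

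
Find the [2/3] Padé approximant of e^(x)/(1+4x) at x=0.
(289*x**2/3380 + 426*x/845 + 1)/(3299*x**3/10140 - 6429*x**2/3380 + 2961*x/845 + 1)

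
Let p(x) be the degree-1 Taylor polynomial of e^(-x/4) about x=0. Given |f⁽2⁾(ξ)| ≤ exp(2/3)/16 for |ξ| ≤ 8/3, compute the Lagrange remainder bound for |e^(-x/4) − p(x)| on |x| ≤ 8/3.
2*exp(2/3)/9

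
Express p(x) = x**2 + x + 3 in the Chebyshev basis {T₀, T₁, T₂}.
(7/2)T₀ + T₁ + (1/2)T₂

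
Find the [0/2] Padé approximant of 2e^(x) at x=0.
2/(x**2/2 - x + 1)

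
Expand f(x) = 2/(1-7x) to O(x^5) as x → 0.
2 + 14*x + 98*x**2 + 686*x**3 + 4802*x**4 + O(x**5)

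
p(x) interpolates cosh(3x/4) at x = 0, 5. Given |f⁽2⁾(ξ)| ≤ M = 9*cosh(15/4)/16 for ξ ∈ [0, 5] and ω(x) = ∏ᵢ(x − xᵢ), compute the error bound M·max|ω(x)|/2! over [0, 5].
225*cosh(15/4)/128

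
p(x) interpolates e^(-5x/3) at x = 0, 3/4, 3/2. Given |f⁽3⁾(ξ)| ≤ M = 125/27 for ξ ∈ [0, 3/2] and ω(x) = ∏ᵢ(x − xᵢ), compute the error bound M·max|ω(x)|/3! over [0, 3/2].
125*sqrt(3)/1728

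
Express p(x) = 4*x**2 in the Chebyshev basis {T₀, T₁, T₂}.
(2)T₀ + (2)T₂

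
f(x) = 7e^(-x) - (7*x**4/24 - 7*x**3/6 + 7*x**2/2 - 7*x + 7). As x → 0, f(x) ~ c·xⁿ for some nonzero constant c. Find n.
5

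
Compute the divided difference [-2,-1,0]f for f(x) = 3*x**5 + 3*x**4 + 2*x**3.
-30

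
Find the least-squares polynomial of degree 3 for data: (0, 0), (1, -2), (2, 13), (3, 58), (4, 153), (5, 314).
-19/126 + (-2435/756)x + (-115/126)x² + (305/108)x³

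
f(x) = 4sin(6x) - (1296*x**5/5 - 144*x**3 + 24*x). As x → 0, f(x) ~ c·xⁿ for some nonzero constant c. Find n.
7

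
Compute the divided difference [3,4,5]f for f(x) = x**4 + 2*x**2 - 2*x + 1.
99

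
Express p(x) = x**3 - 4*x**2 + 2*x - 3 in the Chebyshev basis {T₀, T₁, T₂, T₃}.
(-5)T₀ + (11/4)T₁ + (-2)T₂ + (1/4)T₃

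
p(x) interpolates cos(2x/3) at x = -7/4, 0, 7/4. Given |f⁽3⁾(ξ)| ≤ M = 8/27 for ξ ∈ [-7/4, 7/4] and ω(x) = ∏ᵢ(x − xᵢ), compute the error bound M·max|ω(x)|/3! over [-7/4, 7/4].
343*sqrt(3)/5832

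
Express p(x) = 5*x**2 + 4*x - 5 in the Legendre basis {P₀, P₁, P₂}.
(-10/3)P₀ + (4)P₁ + (10/3)P₂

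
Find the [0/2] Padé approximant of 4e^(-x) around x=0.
4/(x**2/2 + x + 1)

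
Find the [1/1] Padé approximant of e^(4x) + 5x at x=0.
(73*x/9 + 1)/(1 - 8*x/9)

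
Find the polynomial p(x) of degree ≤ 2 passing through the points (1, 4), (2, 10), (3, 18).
x**2 + 3*x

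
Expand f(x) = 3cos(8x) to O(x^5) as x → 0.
3 - 96*x**2 + 512*x**4 + O(x**5)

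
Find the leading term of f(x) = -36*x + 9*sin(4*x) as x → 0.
-96*x**3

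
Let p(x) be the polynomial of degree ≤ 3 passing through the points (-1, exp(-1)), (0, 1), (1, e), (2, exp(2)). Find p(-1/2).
(5 + e*(-5*e + exp(2) + 15))*exp(-1)/16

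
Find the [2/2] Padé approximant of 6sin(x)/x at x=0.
(6 - 7*x**2/10)/(x**2/20 + 1)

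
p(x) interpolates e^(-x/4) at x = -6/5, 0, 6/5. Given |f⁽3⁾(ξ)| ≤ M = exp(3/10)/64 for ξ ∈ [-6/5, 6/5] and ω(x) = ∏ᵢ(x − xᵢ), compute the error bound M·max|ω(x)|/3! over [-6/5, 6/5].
sqrt(3)*exp(3/10)/1000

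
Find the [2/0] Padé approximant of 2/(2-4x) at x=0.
4*x**2 + 2*x + 1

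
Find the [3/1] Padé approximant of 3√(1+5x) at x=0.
(-375*x**3/64 + 225*x**2/16 + 135*x/8 + 3)/(25*x/8 + 1)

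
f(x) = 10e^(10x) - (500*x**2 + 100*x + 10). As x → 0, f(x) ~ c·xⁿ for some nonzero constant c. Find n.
3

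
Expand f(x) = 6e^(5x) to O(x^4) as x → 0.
6 + 30*x + 75*x**2 + 125*x**3 + O(x**4)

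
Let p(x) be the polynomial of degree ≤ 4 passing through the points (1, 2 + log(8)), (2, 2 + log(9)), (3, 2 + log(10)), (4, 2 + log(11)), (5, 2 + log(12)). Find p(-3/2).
log(309485009821345068724781056000000000000000000000000000000000000000000000000000000000000000000000000000000*11**(11/32)*2**(81/128)*3**(123/128)*5**(13/64)/789157260429759242097992683682682139961107682185177269112730498723873946354418953378950901345590804885499) + 2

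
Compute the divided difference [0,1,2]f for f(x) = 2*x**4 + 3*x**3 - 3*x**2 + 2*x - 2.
20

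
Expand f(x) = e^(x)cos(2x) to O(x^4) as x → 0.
1 + x - 3*x**2/2 - 11*x**3/6 + O(x**4)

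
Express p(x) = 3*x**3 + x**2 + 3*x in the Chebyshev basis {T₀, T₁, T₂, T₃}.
(1/2)T₀ + (21/4)T₁ + (1/2)T₂ + (3/4)T₃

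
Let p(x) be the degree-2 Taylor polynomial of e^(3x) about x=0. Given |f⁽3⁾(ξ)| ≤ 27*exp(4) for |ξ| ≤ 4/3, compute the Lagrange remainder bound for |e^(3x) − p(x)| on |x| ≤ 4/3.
32*exp(4)/3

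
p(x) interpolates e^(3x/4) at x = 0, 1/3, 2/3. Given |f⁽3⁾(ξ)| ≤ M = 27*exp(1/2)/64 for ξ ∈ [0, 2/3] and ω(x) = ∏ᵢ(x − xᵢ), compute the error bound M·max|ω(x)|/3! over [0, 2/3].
sqrt(3)*exp(1/2)/1728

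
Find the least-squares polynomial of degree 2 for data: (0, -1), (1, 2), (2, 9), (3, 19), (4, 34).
-33/35 + (69/70)x + (27/14)x²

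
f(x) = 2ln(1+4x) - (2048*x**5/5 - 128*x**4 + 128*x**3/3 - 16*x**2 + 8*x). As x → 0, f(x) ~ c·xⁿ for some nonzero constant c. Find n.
6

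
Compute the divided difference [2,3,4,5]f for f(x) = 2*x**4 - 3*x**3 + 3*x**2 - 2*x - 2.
25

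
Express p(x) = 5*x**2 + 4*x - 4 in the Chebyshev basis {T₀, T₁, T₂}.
(-3/2)T₀ + (4)T₁ + (5/2)T₂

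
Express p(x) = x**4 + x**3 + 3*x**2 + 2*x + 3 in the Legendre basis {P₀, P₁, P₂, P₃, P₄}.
(21/5)P₀ + (13/5)P₁ + (18/7)P₂ + (2/5)P₃ + (8/35)P₄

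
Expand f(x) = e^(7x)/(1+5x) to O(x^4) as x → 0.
1 + 2*x + 29*x**2/2 - 46*x**3/3 + O(x**4)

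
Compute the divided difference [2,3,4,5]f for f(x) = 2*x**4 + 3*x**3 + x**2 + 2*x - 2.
31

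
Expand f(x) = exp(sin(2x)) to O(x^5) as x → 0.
1 + 2*x + 2*x**2 - 2*x**4 + O(x**5)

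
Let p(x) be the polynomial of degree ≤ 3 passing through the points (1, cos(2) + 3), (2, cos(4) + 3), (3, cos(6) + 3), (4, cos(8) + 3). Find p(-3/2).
231*cos(2)/16 - 105*cos(8)/16 + 3 - 495*cos(4)/16 + 385*cos(6)/16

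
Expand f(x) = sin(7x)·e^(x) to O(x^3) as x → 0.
7*x + 7*x**2 + O(x**3)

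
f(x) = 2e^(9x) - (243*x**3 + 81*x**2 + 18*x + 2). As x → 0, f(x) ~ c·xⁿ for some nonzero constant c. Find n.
4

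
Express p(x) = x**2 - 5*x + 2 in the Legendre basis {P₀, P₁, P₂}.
(7/3)P₀ + (-5)P₁ + (2/3)P₂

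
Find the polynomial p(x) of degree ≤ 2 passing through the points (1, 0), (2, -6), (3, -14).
-x**2 - 3*x + 4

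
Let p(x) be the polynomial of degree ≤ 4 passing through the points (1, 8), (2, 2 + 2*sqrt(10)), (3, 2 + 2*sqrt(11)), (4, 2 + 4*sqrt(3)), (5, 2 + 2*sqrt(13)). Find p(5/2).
-5*sqrt(3)/8 + 3*sqrt(13)/64 + 113/64 + 15*sqrt(10)/16 + 45*sqrt(11)/32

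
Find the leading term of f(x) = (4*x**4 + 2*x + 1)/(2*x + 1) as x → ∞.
2*x**3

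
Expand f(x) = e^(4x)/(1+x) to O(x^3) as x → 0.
1 + 3*x + 5*x**2 + O(x**3)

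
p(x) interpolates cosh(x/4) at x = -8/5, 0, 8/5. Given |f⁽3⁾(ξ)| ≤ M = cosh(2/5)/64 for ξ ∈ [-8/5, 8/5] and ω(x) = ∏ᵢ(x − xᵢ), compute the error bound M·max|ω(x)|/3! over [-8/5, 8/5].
8*sqrt(3)*cosh(2/5)/3375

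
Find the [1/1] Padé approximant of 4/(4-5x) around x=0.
1/(1 - 5*x/4)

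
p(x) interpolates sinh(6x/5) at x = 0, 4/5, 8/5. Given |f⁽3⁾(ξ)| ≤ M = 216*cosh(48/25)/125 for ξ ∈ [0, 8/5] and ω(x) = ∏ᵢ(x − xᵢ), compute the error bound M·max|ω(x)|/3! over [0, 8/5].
512*sqrt(3)*cosh(48/25)/15625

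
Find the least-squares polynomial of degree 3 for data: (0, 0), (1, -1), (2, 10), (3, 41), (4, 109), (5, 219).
1/42 + (-709/252)x + (1/42)x² + (67/36)x³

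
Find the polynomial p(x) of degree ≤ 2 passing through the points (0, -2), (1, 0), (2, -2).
-2*x**2 + 4*x - 2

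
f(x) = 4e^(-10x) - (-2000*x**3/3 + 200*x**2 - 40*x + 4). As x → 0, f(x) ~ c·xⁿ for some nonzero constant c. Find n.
4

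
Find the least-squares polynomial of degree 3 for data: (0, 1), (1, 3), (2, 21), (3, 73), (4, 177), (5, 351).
1 - x² + (3)x³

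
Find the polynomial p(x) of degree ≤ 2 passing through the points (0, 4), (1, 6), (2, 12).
2*x**2 + 4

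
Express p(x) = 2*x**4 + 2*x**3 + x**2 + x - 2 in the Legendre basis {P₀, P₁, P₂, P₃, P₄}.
(-19/15)P₀ + (11/5)P₁ + (38/21)P₂ + (4/5)P₃ + (16/35)P₄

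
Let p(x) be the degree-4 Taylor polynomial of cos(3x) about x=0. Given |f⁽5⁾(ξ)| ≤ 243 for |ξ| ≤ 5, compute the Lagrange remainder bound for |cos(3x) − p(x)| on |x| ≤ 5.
50625/8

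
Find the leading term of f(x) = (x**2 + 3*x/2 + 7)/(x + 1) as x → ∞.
x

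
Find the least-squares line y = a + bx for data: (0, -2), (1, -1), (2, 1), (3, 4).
a = -5/2, b = 2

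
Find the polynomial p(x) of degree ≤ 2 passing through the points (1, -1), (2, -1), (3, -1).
-1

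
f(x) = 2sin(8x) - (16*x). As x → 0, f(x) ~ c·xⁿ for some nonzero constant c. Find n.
3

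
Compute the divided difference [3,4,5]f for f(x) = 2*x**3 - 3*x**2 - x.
21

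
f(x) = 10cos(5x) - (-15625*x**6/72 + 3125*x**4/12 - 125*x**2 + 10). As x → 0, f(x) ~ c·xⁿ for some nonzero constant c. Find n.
8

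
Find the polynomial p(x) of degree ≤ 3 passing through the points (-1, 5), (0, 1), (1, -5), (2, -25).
-2*x**3 - x**2 - 3*x + 1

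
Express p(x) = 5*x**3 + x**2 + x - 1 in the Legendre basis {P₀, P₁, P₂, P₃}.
(-2/3)P₀ + (4)P₁ + (2/3)P₂ + (2)P₃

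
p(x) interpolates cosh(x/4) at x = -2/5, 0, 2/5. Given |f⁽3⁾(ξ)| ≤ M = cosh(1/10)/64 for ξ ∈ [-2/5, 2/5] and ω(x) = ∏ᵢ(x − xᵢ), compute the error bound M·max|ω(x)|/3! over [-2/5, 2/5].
sqrt(3)*cosh(1/10)/27000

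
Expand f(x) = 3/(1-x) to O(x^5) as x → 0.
3 + 3*x + 3*x**2 + 3*x**3 + 3*x**4 + O(x**5)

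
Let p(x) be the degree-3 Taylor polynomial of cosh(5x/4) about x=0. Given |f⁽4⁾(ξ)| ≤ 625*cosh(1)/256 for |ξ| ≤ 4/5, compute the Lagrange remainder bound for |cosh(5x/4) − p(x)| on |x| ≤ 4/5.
cosh(1)/24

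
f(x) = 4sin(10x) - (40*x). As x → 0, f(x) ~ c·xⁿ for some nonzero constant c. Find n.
3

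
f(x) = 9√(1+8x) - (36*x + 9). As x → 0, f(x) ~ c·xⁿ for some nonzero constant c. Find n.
2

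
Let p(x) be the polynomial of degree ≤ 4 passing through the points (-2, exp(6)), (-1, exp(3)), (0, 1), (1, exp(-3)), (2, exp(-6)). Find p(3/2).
((-5*exp(6) - 70 + 28*exp(3))*exp(6) + 35 + 140*exp(3))*exp(-6)/128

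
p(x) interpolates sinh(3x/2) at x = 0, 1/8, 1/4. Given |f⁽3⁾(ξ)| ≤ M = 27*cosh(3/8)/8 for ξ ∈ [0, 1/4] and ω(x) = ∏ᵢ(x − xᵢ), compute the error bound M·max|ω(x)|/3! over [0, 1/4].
sqrt(3)*cosh(3/8)/4096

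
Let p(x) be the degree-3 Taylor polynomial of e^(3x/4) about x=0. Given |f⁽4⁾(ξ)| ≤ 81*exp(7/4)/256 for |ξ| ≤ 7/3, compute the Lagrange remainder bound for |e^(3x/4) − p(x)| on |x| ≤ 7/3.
2401*exp(7/4)/6144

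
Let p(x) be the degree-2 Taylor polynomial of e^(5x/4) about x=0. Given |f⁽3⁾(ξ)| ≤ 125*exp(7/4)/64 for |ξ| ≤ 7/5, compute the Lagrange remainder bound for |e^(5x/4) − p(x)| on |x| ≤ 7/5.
343*exp(7/4)/384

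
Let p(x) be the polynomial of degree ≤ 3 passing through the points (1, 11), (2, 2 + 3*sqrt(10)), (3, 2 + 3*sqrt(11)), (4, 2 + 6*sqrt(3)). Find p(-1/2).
-567*sqrt(10)/16 - 105*sqrt(3)/8 + 977/16 + 405*sqrt(11)/16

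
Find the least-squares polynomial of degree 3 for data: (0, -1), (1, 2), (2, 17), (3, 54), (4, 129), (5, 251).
-64/63 + (317/189)x + (-145/252)x² + (223/108)x³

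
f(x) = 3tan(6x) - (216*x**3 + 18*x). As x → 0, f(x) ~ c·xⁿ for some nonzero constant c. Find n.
5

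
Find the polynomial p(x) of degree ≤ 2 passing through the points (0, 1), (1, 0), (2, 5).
3*x**2 - 4*x + 1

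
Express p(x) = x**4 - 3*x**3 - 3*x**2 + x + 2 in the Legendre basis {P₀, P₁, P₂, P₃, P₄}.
(6/5)P₀ + (-4/5)P₁ + (-10/7)P₂ + (-6/5)P₃ + (8/35)P₄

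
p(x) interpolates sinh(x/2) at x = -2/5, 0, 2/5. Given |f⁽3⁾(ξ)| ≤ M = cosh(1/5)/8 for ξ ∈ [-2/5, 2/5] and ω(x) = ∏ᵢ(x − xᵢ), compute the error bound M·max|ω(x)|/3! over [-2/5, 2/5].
sqrt(3)*cosh(1/5)/3375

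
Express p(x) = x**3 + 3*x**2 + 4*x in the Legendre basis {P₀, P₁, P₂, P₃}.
P₀ + (23/5)P₁ + (2)P₂ + (2/5)P₃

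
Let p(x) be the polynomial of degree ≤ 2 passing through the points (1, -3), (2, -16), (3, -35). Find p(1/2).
5/4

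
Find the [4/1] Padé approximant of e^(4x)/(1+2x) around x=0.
(32*x**4/5 + 64*x**3/15 + 24*x**2/5 + 12*x/5 + 1)/(2*x/5 + 1)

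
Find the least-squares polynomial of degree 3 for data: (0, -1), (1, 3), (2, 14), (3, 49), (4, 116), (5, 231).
-113/126 + (359/108)x + (-251/126)x² + (229/108)x³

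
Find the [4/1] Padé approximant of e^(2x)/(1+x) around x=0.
(2*x**4/5 + 8*x**3/15 + 6*x**2/5 + 6*x/5 + 1)/(x/5 + 1)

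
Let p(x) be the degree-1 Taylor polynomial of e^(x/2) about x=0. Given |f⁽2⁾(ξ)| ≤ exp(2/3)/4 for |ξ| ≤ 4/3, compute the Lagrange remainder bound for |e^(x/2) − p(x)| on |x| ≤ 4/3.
2*exp(2/3)/9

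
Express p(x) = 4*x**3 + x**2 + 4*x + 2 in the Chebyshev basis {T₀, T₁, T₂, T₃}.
(5/2)T₀ + (7)T₁ + (1/2)T₂ + T₃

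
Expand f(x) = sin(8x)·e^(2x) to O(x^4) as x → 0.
8*x + 16*x**2 - 208*x**3/3 + O(x**4)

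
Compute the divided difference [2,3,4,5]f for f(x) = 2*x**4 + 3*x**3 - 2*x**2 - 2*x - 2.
31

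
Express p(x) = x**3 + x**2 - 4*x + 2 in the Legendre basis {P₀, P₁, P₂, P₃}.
(7/3)P₀ + (-17/5)P₁ + (2/3)P₂ + (2/5)P₃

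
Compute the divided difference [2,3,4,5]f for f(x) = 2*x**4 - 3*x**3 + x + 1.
25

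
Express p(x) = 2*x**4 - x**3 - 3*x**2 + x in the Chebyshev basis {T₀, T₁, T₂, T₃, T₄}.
(-3/4)T₀ + (1/4)T₁ + (-1/2)T₂ + (-1/4)T₃ + (1/4)T₄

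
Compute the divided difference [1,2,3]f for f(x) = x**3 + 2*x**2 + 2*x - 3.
8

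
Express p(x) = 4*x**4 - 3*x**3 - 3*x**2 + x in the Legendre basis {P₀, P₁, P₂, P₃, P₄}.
(-1/5)P₀ + (-4/5)P₁ + (2/7)P₂ + (-6/5)P₃ + (32/35)P₄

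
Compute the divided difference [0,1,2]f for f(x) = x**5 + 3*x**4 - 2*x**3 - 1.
30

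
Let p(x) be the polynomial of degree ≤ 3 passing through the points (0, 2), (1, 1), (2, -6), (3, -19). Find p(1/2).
9/4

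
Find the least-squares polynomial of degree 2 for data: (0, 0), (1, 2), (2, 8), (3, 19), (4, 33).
-2/35 + (1/70)x + (29/14)x²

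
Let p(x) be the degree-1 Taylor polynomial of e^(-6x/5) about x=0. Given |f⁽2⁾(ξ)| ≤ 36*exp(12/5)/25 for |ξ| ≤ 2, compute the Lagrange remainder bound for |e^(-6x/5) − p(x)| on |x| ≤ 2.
72*exp(12/5)/25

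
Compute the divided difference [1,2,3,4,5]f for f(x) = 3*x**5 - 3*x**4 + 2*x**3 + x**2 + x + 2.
42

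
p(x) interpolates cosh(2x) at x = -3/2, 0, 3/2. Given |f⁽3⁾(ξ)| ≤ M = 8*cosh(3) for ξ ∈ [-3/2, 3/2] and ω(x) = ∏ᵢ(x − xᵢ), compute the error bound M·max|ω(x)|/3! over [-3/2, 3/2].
sqrt(3)*cosh(3)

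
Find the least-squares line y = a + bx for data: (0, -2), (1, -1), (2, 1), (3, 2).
a = -21/10, b = 7/5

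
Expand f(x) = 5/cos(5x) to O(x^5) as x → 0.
5 + 125*x**2/2 + 15625*x**4/24 + O(x**5)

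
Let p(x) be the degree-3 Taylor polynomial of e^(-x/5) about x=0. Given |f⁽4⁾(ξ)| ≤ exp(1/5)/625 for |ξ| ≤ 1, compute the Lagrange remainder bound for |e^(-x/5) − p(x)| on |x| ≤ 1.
exp(1/5)/15000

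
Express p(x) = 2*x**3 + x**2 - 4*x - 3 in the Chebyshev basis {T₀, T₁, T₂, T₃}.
(-5/2)T₀ + (-5/2)T₁ + (1/2)T₂ + (1/2)T₃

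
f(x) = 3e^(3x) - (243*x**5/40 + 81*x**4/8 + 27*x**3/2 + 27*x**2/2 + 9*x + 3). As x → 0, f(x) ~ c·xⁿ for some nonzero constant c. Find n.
6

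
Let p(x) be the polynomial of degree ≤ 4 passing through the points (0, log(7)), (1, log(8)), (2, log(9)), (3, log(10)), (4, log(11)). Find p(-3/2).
log(43275834131238896700854768074263*3**(13/32)*5**(31/32)*9494291123882400741276009846234147245562743306170676763393457013**(1/128)/184467440737095516160000000000000)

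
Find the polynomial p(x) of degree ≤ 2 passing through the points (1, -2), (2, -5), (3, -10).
-x**2 - 1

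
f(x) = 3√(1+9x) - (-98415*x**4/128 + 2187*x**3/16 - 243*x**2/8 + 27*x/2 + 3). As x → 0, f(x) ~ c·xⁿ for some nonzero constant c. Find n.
5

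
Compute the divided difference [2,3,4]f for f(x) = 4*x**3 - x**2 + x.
35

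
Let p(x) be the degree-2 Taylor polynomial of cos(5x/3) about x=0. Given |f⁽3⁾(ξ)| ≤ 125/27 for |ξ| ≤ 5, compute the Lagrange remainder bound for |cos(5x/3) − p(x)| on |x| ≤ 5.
15625/162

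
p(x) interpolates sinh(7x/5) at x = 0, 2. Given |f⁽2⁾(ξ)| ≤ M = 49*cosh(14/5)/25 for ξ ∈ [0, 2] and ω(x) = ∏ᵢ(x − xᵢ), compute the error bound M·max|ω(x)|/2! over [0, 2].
49*cosh(14/5)/50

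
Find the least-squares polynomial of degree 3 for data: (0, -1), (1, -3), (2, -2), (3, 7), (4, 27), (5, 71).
-26/21 + (16/63)x + (-103/42)x² + (19/18)x³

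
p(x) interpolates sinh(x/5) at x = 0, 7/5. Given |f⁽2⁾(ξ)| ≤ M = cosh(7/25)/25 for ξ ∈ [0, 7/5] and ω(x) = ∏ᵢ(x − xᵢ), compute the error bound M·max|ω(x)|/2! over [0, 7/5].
49*cosh(7/25)/5000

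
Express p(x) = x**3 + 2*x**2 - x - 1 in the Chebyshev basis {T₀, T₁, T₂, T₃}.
(-1/4)T₁ + T₂ + (1/4)T₃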